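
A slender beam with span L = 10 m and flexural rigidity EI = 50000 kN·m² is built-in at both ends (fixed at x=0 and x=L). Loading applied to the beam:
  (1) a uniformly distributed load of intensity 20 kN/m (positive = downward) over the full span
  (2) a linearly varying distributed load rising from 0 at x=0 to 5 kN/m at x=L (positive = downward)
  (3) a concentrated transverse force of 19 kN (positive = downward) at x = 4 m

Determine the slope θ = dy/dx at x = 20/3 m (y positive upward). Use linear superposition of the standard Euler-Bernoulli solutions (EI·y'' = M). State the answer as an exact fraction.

Load 1 — uniform load w=20 kN/m over full span:
  θ_1 = -wx(L-x)(L-2x)/(12EI) = -20·(20/3)·(10-(20/3))·(10-2·(20/3))/(12·50000) = 1/405 rad
Load 2 — triangular load w₀=5 kN/m (0→w₀ over full span):
  θ_2 = -w₀(2x(L-x)(L-2x)(x+2L)+x²(L-x)²)/(120LEI) = -5·(2·(20/3)·(10-(20/3))·(10-2·(20/3))·((20/3)+2·10)+(20/3)²·(10-(20/3))²)/(120·10·50000) = 7/24300 rad
Load 3 — point force P=19 kN at a=4 m (b=L-a=6):
  θ_3 = Pa²(L-x)(2bL-(3b+a)(L-x))/(2L³EI)  [x>a] = 19·4²·(10-(20/3))·(2·6·10-(3·6+4)·(10-(20/3)))/(2·10³·50000) = 133/281250 rad
Superposition: θ = Σ θ_i = 49057/15187500 rad ≈ 0.003230 rad

θ(20/3) = 49057/15187500 rad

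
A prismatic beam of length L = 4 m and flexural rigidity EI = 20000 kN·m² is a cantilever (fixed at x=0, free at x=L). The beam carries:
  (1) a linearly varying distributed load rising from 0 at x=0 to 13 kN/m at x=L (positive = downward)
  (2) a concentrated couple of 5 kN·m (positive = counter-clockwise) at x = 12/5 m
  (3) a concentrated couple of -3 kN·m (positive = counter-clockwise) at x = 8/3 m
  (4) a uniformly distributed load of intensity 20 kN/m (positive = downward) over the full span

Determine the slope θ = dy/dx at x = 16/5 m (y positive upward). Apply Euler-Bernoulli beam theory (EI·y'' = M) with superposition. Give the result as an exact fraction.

Load 1 — triangular load w₀=13 kN/m (0→w₀ over full span):
  θ_1 = (w₀Lx²/4-w₀L²x/3-w₀x⁴/(24L))/EI = (13·4·(16/5)²/4-13·4²·(16/5)/3-13·(16/5)⁴/(24·4))/20000 = -6032/1171875 rad
Load 2 — applied couple M₀=5 kN·m at a=12/5 m (b=L-a=8/5):
  θ_2 = M₀a/EI  [x>a] = 5·(12/5)/20000 = 3/5000 rad
Load 3 — applied couple M₀=-3 kN·m at a=8/3 m (b=L-a=4/3):
  θ_3 = M₀a/EI  [x>a] = (-3)·(8/3)/20000 = -1/2500 rad
Load 4 — uniform load w=20 kN/m over full span:
  θ_4 = -wx(x²-3Lx+3L²)/(6EI) = -20·(16/5)·((16/5)²-3·4·(16/5)+3·4²)/(6·20000) = -496/46875 rad
Superposition: θ = Σ θ_i = -48527/3125000 rad ≈ -0.015529 rad

θ(16/5) = -48527/3125000 rad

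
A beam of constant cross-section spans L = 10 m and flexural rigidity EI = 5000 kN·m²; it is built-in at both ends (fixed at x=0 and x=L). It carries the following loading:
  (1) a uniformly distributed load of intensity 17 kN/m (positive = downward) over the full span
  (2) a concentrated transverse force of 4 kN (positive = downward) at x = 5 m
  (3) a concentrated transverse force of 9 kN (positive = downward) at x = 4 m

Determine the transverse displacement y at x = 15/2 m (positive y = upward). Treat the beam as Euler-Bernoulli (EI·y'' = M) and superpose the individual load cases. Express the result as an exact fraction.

y(15/2) = -4273/76800 m

Load 1 — uniform load w=17 kN/m over full span:
  y_1 = -wx²(L-x)²/(24EI) = -17·(15/2)²·(10-(15/2))²/(24·5000) = -51/1024 m
Load 2 — point force P=4 kN at a=5 m (b=L-a=5):
  y_2 = -Pa²(L-x)²(3bL-(3b+a)(L-x))/(6L³EI)  [x>a] = -4·5²·(10-(15/2))²·(3·5·10-(3·5+5)·(10-(15/2)))/(6·10³·5000) = -1/480 m
Load 3 — point force P=9 kN at a=4 m (b=L-a=6):
  y_3 = -Pa²(L-x)²(3bL-(3b+a)(L-x))/(6L³EI)  [x>a] = -9·4²·(10-(15/2))²·(3·6·10-(3·6+4)·(10-(15/2)))/(6·10³·5000) = -3/800 m
Superposition: y = Σ y_i = -4273/76800 m ≈ -0.055638 m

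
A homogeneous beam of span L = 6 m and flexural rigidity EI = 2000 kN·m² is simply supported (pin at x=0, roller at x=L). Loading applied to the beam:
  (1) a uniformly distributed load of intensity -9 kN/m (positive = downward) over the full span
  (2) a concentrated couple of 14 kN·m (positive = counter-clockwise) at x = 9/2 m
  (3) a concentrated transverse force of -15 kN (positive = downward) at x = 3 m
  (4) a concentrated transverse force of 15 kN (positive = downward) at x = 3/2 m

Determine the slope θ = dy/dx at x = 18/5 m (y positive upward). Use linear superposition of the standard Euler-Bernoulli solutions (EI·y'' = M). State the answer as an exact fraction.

Load 1 — uniform load w=-9 kN/m over full span:
  θ_1 = -w(L³-6Lx²+4x³)/(24EI) = -(-9)·(6³-6·6·(18/5)²+4·(18/5)³)/(24·2000) = -2997/250000 rad
Load 2 — applied couple M₀=14 kN·m at a=9/2 m (b=L-a=3/2):
  θ_2 = (M₀x²/(2L)+C₁)/EI  [x≤a] with C₁=M₀(3b²-L²)/(6L)=-91/8 = (14·(18/5)²/(2·6)+(-91/8))/2000 = 749/400000 rad
Load 3 — point force P=-15 kN at a=3 m (b=L-a=3):
  θ_3 = -Pa(2L²-6Lx+3x²+a²)/(6LEI)  [x>a] = -(-15)·3·(2·6²-6·6·(18/5)+3·(18/5)²+3²)/(6·6·2000) = -243/40000 rad
Load 4 — point force P=15 kN at a=3/2 m (b=L-a=9/2):
  θ_4 = -Pa(2L²-6Lx+3x²+a²)/(6LEI)  [x>a] = -15·(3/2)·(2·6²-6·6·(18/5)+3·(18/5)²+(3/2)²)/(6·6·2000) = 1647/320000 rad
Superposition: θ = Σ θ_i = -88349/8000000 rad ≈ -0.011044 rad

θ(18/5) = -88349/8000000 rad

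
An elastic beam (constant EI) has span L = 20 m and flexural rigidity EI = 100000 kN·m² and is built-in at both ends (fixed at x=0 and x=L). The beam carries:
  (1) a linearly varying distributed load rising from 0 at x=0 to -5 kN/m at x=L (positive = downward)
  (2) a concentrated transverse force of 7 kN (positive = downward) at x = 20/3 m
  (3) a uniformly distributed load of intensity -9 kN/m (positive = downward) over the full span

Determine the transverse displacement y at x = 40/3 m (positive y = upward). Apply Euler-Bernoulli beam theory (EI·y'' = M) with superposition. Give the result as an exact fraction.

y(40/3) = 2023/54675 m

Load 1 — triangular load w₀=-5 kN/m (0→w₀ over full span):
  y_1 = -w₀x²(L-x)²(x+2L)/(120LEI) = -(-5)·(40/3)²·(20-(40/3))²·((40/3)+2·20)/(120·20·100000) = 32/3645 m
Load 2 — point force P=7 kN at a=20/3 m (b=L-a=40/3):
  y_2 = -Pa²(L-x)²(3bL-(3b+a)(L-x))/(6L³EI)  [x>a] = -7·(20/3)²·(20-(40/3))²·(3·(40/3)·20-(3·(40/3)+(20/3))·(20-(40/3)))/(6·20³·100000) = -77/54675 m
Load 3 — uniform load w=-9 kN/m over full span:
  y_3 = -wx²(L-x)²/(24EI) = -(-9)·(40/3)²·(20-(40/3))²/(24·100000) = 4/135 m
Superposition: y = Σ y_i = 2023/54675 m ≈ 0.037000 m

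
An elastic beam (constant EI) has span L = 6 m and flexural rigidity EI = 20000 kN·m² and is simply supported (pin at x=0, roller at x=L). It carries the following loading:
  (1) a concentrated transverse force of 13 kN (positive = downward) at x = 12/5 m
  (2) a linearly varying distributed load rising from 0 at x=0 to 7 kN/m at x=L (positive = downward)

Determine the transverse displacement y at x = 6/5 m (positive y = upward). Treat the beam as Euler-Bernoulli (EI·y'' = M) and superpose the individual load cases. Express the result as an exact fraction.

y(6/5) = -261657/78125000 m

Load 1 — point force P=13 kN at a=12/5 m (b=L-a=18/5):
  y_1 = -Pbx(L²-b²-x²)/(6LEI)  [x≤a] = -13·(18/5)·(6/5)·(6²-(18/5)²-(6/5)²)/(6·6·20000) = -1053/625000 m
Load 2 — triangular load w₀=7 kN/m (0→w₀ over full span):
  y_2 = -w₀x(7L⁴-10L²x²+3x⁴)/(360LEI) = -7·(6/5)·(7·6⁴-10·6²·(6/5)²+3·(6/5)⁴)/(360·6·20000) = -16254/9765625 m
Superposition: y = Σ y_i = -261657/78125000 m ≈ -0.003349 m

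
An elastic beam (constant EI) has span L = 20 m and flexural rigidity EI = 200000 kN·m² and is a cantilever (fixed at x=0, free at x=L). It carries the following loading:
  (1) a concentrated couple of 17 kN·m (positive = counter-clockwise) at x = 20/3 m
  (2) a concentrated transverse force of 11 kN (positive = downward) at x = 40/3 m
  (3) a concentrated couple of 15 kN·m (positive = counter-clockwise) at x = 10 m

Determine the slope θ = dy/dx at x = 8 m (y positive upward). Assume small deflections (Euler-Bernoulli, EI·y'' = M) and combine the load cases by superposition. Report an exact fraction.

θ(8) = -147/50000 rad

Load 1 — applied couple M₀=17 kN·m at a=20/3 m (b=L-a=40/3):
  θ_1 = M₀a/EI  [x>a] = 17·(20/3)/200000 = 17/30000 rad
Load 2 — point force P=11 kN at a=40/3 m (b=L-a=20/3):
  θ_2 = -Px(2a-x)/(2EI)  [x≤a] = -11·8·(2·(40/3)-8)/(2·200000) = -77/18750 rad
Load 3 — applied couple M₀=15 kN·m at a=10 m (b=L-a=10):
  θ_3 = M₀x/EI  [x≤a] = 15·8/200000 = 3/5000 rad
Superposition: θ = Σ θ_i = -147/50000 rad ≈ -0.002940 rad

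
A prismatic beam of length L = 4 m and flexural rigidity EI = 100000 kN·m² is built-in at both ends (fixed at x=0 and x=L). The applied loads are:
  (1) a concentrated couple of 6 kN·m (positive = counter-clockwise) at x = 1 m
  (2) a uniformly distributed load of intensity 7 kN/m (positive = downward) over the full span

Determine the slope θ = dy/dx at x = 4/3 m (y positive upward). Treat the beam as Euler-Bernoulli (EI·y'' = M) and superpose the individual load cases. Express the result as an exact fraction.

Load 1 — applied couple M₀=6 kN·m at a=1 m (b=L-a=3):
  θ_1 = (R_Ax²/2 - M_Ax - M₀(x-a))/EI  [x>a] with R_A=27/16, M_A=-9/8 = ((27/16)·(4/3)²/2 - (-9/8)·(4/3) - 6·((4/3)-1))/100000 = 1/100000 rad
Load 2 — uniform load w=7 kN/m over full span:
  θ_2 = -wx(L-x)(L-2x)/(12EI) = -7·(4/3)·(4-(4/3))·(4-2·(4/3))/(12·100000) = -7/253125 rad
Superposition: θ = Σ θ_i = -143/8100000 rad ≈ -0.000018 rad

θ(4/3) = -143/8100000 rad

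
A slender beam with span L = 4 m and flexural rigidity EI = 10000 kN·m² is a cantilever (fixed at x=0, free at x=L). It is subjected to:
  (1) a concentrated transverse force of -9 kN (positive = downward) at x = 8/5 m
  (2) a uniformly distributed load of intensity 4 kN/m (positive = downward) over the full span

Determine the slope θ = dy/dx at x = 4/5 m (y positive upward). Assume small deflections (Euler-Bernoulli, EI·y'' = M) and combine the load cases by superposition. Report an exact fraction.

Load 1 — point force P=-9 kN at a=8/5 m (b=L-a=12/5):
  θ_1 = -Px(2a-x)/(2EI)  [x≤a] = -(-9)·(4/5)·(2·(8/5)-(4/5))/(2·10000) = 27/31250 rad
Load 2 — uniform load w=4 kN/m over full span:
  θ_2 = -wx(x²-3Lx+3L²)/(6EI) = -4·(4/5)·((4/5)²-3·4·(4/5)+3·4²)/(6·10000) = -488/234375 rad
Superposition: θ = Σ θ_i = -571/468750 rad ≈ -0.001218 rad

θ(4/5) = -571/468750 rad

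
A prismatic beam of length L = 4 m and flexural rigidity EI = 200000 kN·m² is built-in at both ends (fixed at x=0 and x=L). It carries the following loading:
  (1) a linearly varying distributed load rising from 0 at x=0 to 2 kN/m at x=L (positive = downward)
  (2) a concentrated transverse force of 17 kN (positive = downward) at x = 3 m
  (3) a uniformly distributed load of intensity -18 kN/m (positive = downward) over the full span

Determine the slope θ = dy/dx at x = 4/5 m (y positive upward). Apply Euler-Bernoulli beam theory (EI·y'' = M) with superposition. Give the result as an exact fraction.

Load 1 — triangular load w₀=2 kN/m (0→w₀ over full span):
  θ_1 = -w₀(2x(L-x)(L-2x)(x+2L)+x²(L-x)²)/(120LEI) = -2·(2·(4/5)·(4-(4/5))·(4-2·(4/5))·((4/5)+2·4)+(4/5)²·(4-(4/5))²)/(120·4·200000) = -14/5859375 rad
Load 2 — point force P=17 kN at a=3 m (b=L-a=1):
  θ_2 = -Pb²x(2aL-(3a+b)x)/(2L³EI)  [x≤a] = -17·1²·(4/5)·(2·3·4-(3·3+1)·(4/5))/(2·4³·200000) = -17/2000000 rad
Load 3 — uniform load w=-18 kN/m over full span:
  θ_3 = -wx(L-x)(L-2x)/(12EI) = -(-18)·(4/5)·(4-(4/5))·(4-2·(4/5))/(12·200000) = 18/390625 rad
Superposition: θ = Σ θ_i = 26393/750000000 rad ≈ 0.000035 rad

θ(4/5) = 26393/750000000 rad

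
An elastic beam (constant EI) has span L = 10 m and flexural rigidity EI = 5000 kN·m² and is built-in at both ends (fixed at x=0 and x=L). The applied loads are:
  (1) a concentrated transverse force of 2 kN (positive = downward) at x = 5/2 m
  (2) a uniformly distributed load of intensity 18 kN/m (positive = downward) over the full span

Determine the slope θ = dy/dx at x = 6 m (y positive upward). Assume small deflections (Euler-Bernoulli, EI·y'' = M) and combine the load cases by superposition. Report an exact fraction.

Load 1 — point force P=2 kN at a=5/2 m (b=L-a=15/2):
  θ_1 = Pa²(L-x)(2bL-(3b+a)(L-x))/(2L³EI)  [x>a] = 2·(5/2)²·(10-6)·(2·(15/2)·10-(3·(15/2)+(5/2))·(10-6))/(2·10³·5000) = 1/4000 rad
Load 2 — uniform load w=18 kN/m over full span:
  θ_2 = -wx(L-x)(L-2x)/(12EI) = -18·6·(10-6)·(10-2·6)/(12·5000) = 9/625 rad
Superposition: θ = Σ θ_i = 293/20000 rad ≈ 0.014650 rad

θ(6) = 293/20000 rad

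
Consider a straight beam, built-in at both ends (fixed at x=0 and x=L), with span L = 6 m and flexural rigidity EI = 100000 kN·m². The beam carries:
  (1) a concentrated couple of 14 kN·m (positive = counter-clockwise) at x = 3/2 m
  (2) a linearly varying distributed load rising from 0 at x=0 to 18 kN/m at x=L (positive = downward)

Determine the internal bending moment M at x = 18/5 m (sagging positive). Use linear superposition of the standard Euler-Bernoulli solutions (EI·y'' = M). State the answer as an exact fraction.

M(18/5) = 11467/1000 kN·m

Load 1 — applied couple M₀=14 kN·m at a=3/2 m (b=L-a=9/2):
  M_1 = R_Ax - M_A - M₀  [x>a] with R_A=21/8, M_A=-21/8 = (21/8)·(18/5) - (-21/8) - 14 = -77/40 kN·m
Load 2 — triangular load w₀=18 kN/m (0→w₀ over full span):
  M_2 = 3w₀Lx/20 - w₀L²/30 - w₀x³/(6L) = 3·18·6·(18/5)/20 - 18·6²/30 - 18·(18/5)³/(6·6) = 1674/125 kN·m
Superposition: M = Σ M_i = 11467/1000 kN·m ≈ 11.467000 kN·m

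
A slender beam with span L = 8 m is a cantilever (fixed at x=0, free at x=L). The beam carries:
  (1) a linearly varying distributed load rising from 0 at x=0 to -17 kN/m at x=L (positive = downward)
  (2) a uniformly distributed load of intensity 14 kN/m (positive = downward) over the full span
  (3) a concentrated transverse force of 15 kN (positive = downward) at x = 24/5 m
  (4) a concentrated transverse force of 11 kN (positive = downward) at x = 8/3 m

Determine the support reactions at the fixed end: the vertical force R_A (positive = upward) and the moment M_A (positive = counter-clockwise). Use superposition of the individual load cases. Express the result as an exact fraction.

R_A = 70 kN, M_A = 560/3 kN·m

Load 1 — triangular load w₀=-17 kN/m (0→w₀ over full span):
  R_A = w₀L/2 = (-17)·8/2 = -68 kN
  M_A = w₀L²/3 = (-17)·8²/3 = -1088/3 kN·m
Load 2 — uniform load w=14 kN/m over full span:
  R_A = wL = 14·8 = 112 kN
  M_A = wL²/2 = 14·8²/2 = 448 kN·m
Load 3 — point force P=15 kN at a=24/5 m (b=L-a=16/5):
  R_A = P = 15 kN
  M_A = Pa = 15·(24/5) = 72 kN·m
Load 4 — point force P=11 kN at a=8/3 m (b=L-a=16/3):
  R_A = P = 11 kN
  M_A = Pa = 11·(8/3) = 88/3 kN·m
Superposition: R_A = 70 kN, M_A = 560/3 kN·m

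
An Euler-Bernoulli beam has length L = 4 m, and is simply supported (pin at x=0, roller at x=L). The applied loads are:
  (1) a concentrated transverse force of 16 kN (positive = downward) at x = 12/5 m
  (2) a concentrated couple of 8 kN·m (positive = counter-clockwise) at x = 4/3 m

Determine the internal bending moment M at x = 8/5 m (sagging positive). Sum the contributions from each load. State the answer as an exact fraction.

Load 1 — point force P=16 kN at a=12/5 m (b=L-a=8/5):
  M_1 = Pbx/L  [x≤a] = 16·(8/5)·(8/5)/4 = 256/25 kN·m
Load 2 — applied couple M₀=8 kN·m at a=4/3 m (b=L-a=8/3):
  M_2 = M₀x/L - M₀  [x>a] = 8·(8/5)/4 - 8 = -24/5 kN·m
Superposition: M = Σ M_i = 136/25 kN·m ≈ 5.440000 kN·m

M(8/5) = 136/25 kN·m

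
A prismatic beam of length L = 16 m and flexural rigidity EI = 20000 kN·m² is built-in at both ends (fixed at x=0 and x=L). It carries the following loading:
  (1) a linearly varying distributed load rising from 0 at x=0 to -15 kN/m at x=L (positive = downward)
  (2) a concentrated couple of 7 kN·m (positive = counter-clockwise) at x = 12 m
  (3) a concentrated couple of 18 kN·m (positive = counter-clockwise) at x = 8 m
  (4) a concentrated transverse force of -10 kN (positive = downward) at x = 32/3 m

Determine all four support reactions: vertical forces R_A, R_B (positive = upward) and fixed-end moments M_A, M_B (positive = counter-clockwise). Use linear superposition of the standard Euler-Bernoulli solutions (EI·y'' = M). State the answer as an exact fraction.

Load 1 — triangular load w₀=-15 kN/m (0→w₀ over full span):
  R_A = 3w₀L/20 = 3·(-15)·16/20 = -36 kN
  M_A = w₀L²/30 = (-15)·16²/30 = -128 kN·m
  R_B = 7w₀L/20 = 7·(-15)·16/20 = -84 kN
  M_B = -w₀L²/20 = -(-15)·16²/20 = 192 kN·m
Load 2 — applied couple M₀=7 kN·m at a=12 m (b=L-a=4):
  R_A = 6M₀ab/L³ = 6·7·12·4/16³ = 63/128 kN
  M_A = M₀b(2a-b)/L² = 7·4·(2·12-4)/16² = 35/16 kN·m
  R_B = -6M₀ab/L³ = -6·7·12·4/16³ = -63/128 kN
  M_B = M₀a(2b-a)/L² = 7·12·(2·4-12)/16² = -21/16 kN·m
Load 3 — applied couple M₀=18 kN·m at a=8 m (b=L-a=8):
  R_A = 6M₀ab/L³ = 6·18·8·8/16³ = 27/16 kN
  M_A = M₀b(2a-b)/L² = 18·8·(2·8-8)/16² = 9/2 kN·m
  R_B = -6M₀ab/L³ = -6·18·8·8/16³ = -27/16 kN
  M_B = M₀a(2b-a)/L² = 18·8·(2·8-8)/16² = 9/2 kN·m
Load 4 — point force P=-10 kN at a=32/3 m (b=L-a=16/3):
  R_A = Pb²(3a+b)/L³ = (-10)·(16/3)²·(3·(32/3)+(16/3))/16³ = -70/27 kN
  M_A = Pab²/L² = (-10)·(32/3)·(16/3)²/16² = -320/27 kN·m
  R_B = Pa²(a+3b)/L³ = (-10)·(32/3)²·((32/3)+3·(16/3))/16³ = -200/27 kN
  M_B = -Pa²b/L² = -(-10)·(32/3)²·(16/3)/16² = 640/27 kN·m
Superposition: R_A = -125843/3456 kN, M_A = -57527/432 kN·m, R_B = -323437/3456 kN, M_B = 94561/432 kN·m

R_A = -125843/3456 kN, M_A = -57527/432 kN·m, R_B = -323437/3456 kN, M_B = 94561/432 kN·m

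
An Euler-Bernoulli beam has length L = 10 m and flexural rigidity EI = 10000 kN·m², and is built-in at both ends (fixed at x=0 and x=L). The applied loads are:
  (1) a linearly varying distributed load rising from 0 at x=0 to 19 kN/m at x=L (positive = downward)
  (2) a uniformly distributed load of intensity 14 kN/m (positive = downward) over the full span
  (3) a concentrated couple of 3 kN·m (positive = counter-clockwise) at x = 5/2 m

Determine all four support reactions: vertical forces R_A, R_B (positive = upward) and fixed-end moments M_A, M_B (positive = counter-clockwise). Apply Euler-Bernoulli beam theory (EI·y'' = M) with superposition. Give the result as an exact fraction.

Load 1 — triangular load w₀=19 kN/m (0→w₀ over full span):
  R_A = 3w₀L/20 = 3·19·10/20 = 57/2 kN
  M_A = w₀L²/30 = 19·10²/30 = 190/3 kN·m
  R_B = 7w₀L/20 = 7·19·10/20 = 133/2 kN
  M_B = -w₀L²/20 = -19·10²/20 = -95 kN·m
Load 2 — uniform load w=14 kN/m over full span:
  R_A = wL/2 = 14·10/2 = 70 kN
  M_A = wL²/12 = 14·10²/12 = 350/3 kN·m
  R_B = wL/2 = 14·10/2 = 70 kN
  M_B = -wL²/12 = -14·10²/12 = -350/3 kN·m
Load 3 — applied couple M₀=3 kN·m at a=5/2 m (b=L-a=15/2):
  R_A = 6M₀ab/L³ = 6·3·(5/2)·(15/2)/10³ = 27/80 kN
  M_A = M₀b(2a-b)/L² = 3·(15/2)·(2·(5/2)-(15/2))/10² = -9/16 kN·m
  R_B = -6M₀ab/L³ = -6·3·(5/2)·(15/2)/10³ = -27/80 kN
  M_B = M₀a(2b-a)/L² = 3·(5/2)·(2·(15/2)-(5/2))/10² = 15/16 kN·m
Superposition: R_A = 7907/80 kN, M_A = 2871/16 kN·m, R_B = 10893/80 kN, M_B = -10115/48 kN·m

R_A = 7907/80 kN, M_A = 2871/16 kN·m, R_B = 10893/80 kN, M_B = -10115/48 kN·m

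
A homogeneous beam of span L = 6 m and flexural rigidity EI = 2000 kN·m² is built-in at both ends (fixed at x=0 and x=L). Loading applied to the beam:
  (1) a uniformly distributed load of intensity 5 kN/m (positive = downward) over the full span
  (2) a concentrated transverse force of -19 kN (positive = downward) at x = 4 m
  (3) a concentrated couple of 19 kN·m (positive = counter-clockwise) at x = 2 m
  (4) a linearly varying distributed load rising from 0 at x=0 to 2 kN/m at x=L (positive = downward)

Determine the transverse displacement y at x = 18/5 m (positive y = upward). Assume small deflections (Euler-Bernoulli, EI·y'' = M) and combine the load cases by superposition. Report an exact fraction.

Load 1 — uniform load w=5 kN/m over full span:
  y_1 = -wx²(L-x)²/(24EI) = -5·(18/5)²·(6-(18/5))²/(24·2000) = -243/31250 m
Load 2 — point force P=-19 kN at a=4 m (b=L-a=2):
  y_2 = -Pb²x²(3aL-(3a+b)x)/(6L³EI)  [x≤a] = -(-19)·2²·(18/5)²·(3·4·6-(3·4+2)·(18/5))/(6·6³·2000) = 513/62500 m
Load 3 — applied couple M₀=19 kN·m at a=2 m (b=L-a=4):
  y_3 = (R_Ax³/6 - M_Ax²/2 - M₀(x-a)²/2)/EI  [x>a] with R_A=38/9, M_A=0 = ((38/9)·(18/5)³/6 - 0·(18/5)²/2 - 19·((18/5)-2)²/2)/2000 = 133/31250 m
Load 4 — triangular load w₀=2 kN/m (0→w₀ over full span):
  y_4 = -w₀x²(L-x)²(x+2L)/(120LEI) = -2·(18/5)²·(6-(18/5))²·((18/5)+2·6)/(120·6·2000) = -3159/1953125 m
Superposition: y = Σ y_i = 23989/7812500 m ≈ 0.003071 m

y(18/5) = 23989/7812500 m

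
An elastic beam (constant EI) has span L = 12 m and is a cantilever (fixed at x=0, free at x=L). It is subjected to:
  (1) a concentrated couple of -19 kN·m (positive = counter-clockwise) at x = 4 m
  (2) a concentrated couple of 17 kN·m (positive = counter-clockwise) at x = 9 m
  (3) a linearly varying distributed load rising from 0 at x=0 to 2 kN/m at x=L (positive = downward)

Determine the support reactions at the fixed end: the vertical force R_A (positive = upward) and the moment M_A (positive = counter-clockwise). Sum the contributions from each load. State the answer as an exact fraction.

Load 1 — applied couple M₀=-19 kN·m at a=4 m (b=L-a=8):
  R_A = 0 kN
  M_A = -M₀ = -(-19) = 19 kN·m
Load 2 — applied couple M₀=17 kN·m at a=9 m (b=L-a=3):
  R_A = 0 kN
  M_A = -M₀ = -17 kN·m
Load 3 — triangular load w₀=2 kN/m (0→w₀ over full span):
  R_A = w₀L/2 = 2·12/2 = 12 kN
  M_A = w₀L²/3 = 2·12²/3 = 96 kN·m
Superposition: R_A = 12 kN, M_A = 98 kN·m

R_A = 12 kN, M_A = 98 kN·m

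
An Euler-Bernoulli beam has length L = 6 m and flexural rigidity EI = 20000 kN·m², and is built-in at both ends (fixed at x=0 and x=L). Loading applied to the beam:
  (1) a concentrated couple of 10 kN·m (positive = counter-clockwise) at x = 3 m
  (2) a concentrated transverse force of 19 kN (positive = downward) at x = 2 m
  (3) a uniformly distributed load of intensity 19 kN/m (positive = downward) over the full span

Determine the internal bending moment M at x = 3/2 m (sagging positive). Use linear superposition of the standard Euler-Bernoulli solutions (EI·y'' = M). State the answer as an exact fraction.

Load 1 — applied couple M₀=10 kN·m at a=3 m (b=L-a=3):
  M_1 = R_Ax - M_A  [x≤a] with R_A=5/2, M_A=5/2 = (5/2)·(3/2) - (5/2) = 5/4 kN·m
Load 2 — point force P=19 kN at a=2 m (b=L-a=4):
  M_2 = Pb²(3a+b)x/L³ - Pab²/L²  [x≤a] = 19·4²·(3·2+4)·(3/2)/6³ - 19·2·4²/6² = 38/9 kN·m
Load 3 — uniform load w=19 kN/m over full span:
  M_3 = wLx/2 - wL²/12 - wx²/2 = 19·6·(3/2)/2 - 19·6²/12 - 19·(3/2)²/2 = 57/8 kN·m
Superposition: M = Σ M_i = 907/72 kN·m ≈ 12.597222 kN·m

M(3/2) = 907/72 kN·m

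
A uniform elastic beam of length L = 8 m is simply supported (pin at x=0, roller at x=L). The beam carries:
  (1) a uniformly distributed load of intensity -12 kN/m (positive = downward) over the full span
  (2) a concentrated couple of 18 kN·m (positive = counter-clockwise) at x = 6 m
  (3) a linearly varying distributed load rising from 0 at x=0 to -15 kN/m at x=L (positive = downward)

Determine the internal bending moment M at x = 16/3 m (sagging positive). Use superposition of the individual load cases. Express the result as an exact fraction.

M(16/3) = -3580/27 kN·m

Load 1 — uniform load w=-12 kN/m over full span:
  M_1 = wx(L-x)/2 = (-12)·(16/3)·(8-(16/3))/2 = -256/3 kN·m
Load 2 — applied couple M₀=18 kN·m at a=6 m (b=L-a=2):
  M_2 = M₀x/L  [x≤a] = 18·(16/3)/8 = 12 kN·m
Load 3 — triangular load w₀=-15 kN/m (0→w₀ over full span):
  M_3 = w₀Lx/6 - w₀x³/(6L) = (-15)·8·(16/3)/6 - (-15)·(16/3)³/(6·8) = -1600/27 kN·m
Superposition: M = Σ M_i = -3580/27 kN·m ≈ -132.592593 kN·m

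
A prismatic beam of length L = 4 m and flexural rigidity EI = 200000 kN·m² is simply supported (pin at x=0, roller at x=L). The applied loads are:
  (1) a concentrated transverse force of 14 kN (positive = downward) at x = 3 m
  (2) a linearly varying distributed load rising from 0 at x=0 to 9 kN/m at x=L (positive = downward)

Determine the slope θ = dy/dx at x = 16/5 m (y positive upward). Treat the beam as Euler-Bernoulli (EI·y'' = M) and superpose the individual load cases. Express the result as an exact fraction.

θ(16/5) = 46449/500000000 rad

Load 1 — point force P=14 kN at a=3 m (b=L-a=1):
  θ_1 = -Pa(2L²-6Lx+3x²+a²)/(6LEI)  [x>a] = -14·3·(2·4²-6·4·(16/5)+3·(16/5)²+3²)/(6·4·200000) = 889/20000000 rad
Load 2 — triangular load w₀=9 kN/m (0→w₀ over full span):
  θ_2 = -w₀(7L⁴-30L²x²+15x⁴)/(360LEI) = -9·(7·4⁴-30·4²·(16/5)²+15·(16/5)⁴)/(360·4·200000) = 757/15625000 rad
Superposition: θ = Σ θ_i = 46449/500000000 rad ≈ 0.000093 rad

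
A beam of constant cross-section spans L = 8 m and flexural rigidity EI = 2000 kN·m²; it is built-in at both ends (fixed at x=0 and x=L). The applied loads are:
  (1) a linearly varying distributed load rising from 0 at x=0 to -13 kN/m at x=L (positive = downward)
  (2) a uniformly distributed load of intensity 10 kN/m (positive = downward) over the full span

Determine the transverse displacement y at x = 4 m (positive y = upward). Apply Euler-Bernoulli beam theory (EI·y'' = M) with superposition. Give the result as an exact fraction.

y(4) = -7/375 m

Load 1 — triangular load w₀=-13 kN/m (0→w₀ over full span):
  y_1 = -w₀x²(L-x)²(x+2L)/(120LEI) = -(-13)·4²·(8-4)²·(4+2·8)/(120·8·2000) = 13/375 m
Load 2 — uniform load w=10 kN/m over full span:
  y_2 = -wx²(L-x)²/(24EI) = -10·4²·(8-4)²/(24·2000) = -4/75 m
Superposition: y = Σ y_i = -7/375 m ≈ -0.018667 m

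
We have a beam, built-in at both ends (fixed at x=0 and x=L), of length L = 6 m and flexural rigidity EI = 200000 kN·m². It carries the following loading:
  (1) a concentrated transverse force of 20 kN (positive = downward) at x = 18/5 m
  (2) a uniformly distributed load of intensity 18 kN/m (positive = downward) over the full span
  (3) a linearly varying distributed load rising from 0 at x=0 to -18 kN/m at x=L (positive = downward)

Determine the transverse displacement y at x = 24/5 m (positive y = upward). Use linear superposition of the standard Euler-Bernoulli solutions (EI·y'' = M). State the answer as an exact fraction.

y(24/5) = -19197/195312500 m

Load 1 — point force P=20 kN at a=18/5 m (b=L-a=12/5):
  y_1 = -Pa²(L-x)²(3bL-(3b+a)(L-x))/(6L³EI)  [x>a] = -20·(18/5)²·(6-(24/5))²·(3·(12/5)·6-(3·(12/5)+(18/5))·(6-(24/5)))/(6·6³·200000) = -1701/39062500 m
Load 2 — uniform load w=18 kN/m over full span:
  y_2 = -wx²(L-x)²/(24EI) = -18·(24/5)²·(6-(24/5))²/(24·200000) = -243/1953125 m
Load 3 — triangular load w₀=-18 kN/m (0→w₀ over full span):
  y_3 = -w₀x²(L-x)²(x+2L)/(120LEI) = -(-18)·(24/5)²·(6-(24/5))²·((24/5)+2·6)/(120·6·200000) = 3402/48828125 m
Superposition: y = Σ y_i = -19197/195312500 m ≈ -0.000098 m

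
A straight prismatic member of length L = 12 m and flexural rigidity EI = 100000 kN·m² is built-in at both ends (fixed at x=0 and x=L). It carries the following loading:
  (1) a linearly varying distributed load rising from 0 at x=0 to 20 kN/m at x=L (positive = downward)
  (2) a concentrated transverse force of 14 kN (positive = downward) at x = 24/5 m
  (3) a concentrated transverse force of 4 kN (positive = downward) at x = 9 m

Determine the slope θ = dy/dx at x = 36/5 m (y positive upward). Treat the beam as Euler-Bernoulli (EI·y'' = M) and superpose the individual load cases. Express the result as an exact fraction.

θ(36/5) = 7416/9765625 rad

Load 1 — triangular load w₀=20 kN/m (0→w₀ over full span):
  θ_1 = -w₀(2x(L-x)(L-2x)(x+2L)+x²(L-x)²)/(120LEI) = -20·(2·(36/5)·(12-(36/5))·(12-2·(36/5))·((36/5)+2·12)+(36/5)²·(12-(36/5))²)/(120·12·100000) = 216/390625 rad
Load 2 — point force P=14 kN at a=24/5 m (b=L-a=36/5):
  θ_2 = Pa²(L-x)(2bL-(3b+a)(L-x))/(2L³EI)  [x>a] = 14·(24/5)²·(12-(36/5))·(2·(36/5)·12-(3·(36/5)+(24/5))·(12-(36/5)))/(2·12³·100000) = 2016/9765625 rad
Load 3 — point force P=4 kN at a=9 m (b=L-a=3):
  θ_3 = -Pb²x(2aL-(3a+b)x)/(2L³EI)  [x≤a] = -4·3²·(36/5)·(2·9·12-(3·9+3)·(36/5))/(2·12³·100000) = 0 rad
Superposition: θ = Σ θ_i = 7416/9765625 rad ≈ 0.000759 rad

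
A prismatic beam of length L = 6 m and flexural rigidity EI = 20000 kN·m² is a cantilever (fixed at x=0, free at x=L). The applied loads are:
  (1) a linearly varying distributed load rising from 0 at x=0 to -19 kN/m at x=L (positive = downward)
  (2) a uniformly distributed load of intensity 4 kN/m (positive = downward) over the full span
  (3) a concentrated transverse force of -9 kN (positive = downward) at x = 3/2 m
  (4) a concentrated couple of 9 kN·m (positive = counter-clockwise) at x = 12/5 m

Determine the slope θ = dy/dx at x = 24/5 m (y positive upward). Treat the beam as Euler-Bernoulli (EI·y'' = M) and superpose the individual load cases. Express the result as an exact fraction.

Load 1 — triangular load w₀=-19 kN/m (0→w₀ over full span):
  θ_1 = (w₀Lx²/4-w₀L²x/3-w₀x⁴/(24L))/EI = ((-19)·6·(24/5)²/4-(-19)·6²·(24/5)/3-(-19)·(24/5)⁴/(24·6))/20000 = 9918/390625 rad
Load 2 — uniform load w=4 kN/m over full span:
  θ_2 = -wx(x²-3Lx+3L²)/(6EI) = -4·(24/5)·((24/5)²-3·6·(24/5)+3·6²)/(6·20000) = -558/78125 rad
Load 3 — point force P=-9 kN at a=3/2 m (b=L-a=9/2):
  θ_3 = -Pa²/(2EI)  [x>a] = -(-9)·(3/2)²/(2·20000) = 81/160000 rad
Load 4 — applied couple M₀=9 kN·m at a=12/5 m (b=L-a=18/5):
  θ_4 = M₀a/EI  [x>a] = 9·(12/5)/20000 = 27/25000 rad
Superposition: θ = Σ θ_i = 1983393/100000000 rad ≈ 0.019834 rad

θ(24/5) = 1983393/100000000 rad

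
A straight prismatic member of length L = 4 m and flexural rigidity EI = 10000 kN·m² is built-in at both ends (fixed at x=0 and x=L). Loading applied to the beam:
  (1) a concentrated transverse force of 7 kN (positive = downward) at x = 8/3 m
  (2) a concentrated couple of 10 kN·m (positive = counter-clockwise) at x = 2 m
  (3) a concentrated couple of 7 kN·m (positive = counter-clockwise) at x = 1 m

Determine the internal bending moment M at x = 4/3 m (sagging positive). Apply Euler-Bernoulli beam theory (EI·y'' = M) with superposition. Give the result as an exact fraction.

M(4/3) = -281/1296 kN·m

Load 1 — point force P=7 kN at a=8/3 m (b=L-a=4/3):
  M_1 = Pb²(3a+b)x/L³ - Pab²/L²  [x≤a] = 7·(4/3)²·(3·(8/3)+(4/3))·(4/3)/4³ - 7·(8/3)·(4/3)²/4² = 28/81 kN·m
Load 2 — applied couple M₀=10 kN·m at a=2 m (b=L-a=2):
  M_2 = R_Ax - M_A  [x≤a] with R_A=15/4, M_A=5/2 = (15/4)·(4/3) - (5/2) = 5/2 kN·m
Load 3 — applied couple M₀=7 kN·m at a=1 m (b=L-a=3):
  M_3 = R_Ax - M_A - M₀  [x>a] with R_A=63/32, M_A=-21/16 = (63/32)·(4/3) - (-21/16) - 7 = -49/16 kN·m
Superposition: M = Σ M_i = -281/1296 kN·m ≈ -0.216821 kN·m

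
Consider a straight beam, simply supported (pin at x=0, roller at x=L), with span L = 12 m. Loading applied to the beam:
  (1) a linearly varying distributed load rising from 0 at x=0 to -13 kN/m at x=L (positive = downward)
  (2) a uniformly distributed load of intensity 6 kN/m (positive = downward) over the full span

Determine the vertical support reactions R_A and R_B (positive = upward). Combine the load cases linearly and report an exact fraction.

Load 1 — triangular load w₀=-13 kN/m (0→w₀ over full span):
  R_A = w₀L/6 = (-13)·12/6 = -26 kN
  R_B = w₀L/3 = (-13)·12/3 = -52 kN
Load 2 — uniform load w=6 kN/m over full span:
  R_A = wL/2 = 6·12/2 = 36 kN
  R_B = wL/2 = 6·12/2 = 36 kN
Superposition: R_A = 10 kN, R_B = -16 kN

R_A = 10 kN, R_B = -16 kN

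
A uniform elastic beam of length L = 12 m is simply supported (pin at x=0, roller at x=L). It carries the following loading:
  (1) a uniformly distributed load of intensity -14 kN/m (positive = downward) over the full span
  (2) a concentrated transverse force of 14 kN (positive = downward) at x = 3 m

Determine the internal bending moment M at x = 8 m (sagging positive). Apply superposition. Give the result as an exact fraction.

Load 1 — uniform load w=-14 kN/m over full span:
  M_1 = wx(L-x)/2 = (-14)·8·(12-8)/2 = -224 kN·m
Load 2 — point force P=14 kN at a=3 m (b=L-a=9):
  M_2 = Pa(L-x)/L  [x>a] = 14·3·(12-8)/12 = 14 kN·m
Superposition: M = Σ M_i = -210 kN·m ≈ -210.000000 kN·m

M(8) = -210 kN·m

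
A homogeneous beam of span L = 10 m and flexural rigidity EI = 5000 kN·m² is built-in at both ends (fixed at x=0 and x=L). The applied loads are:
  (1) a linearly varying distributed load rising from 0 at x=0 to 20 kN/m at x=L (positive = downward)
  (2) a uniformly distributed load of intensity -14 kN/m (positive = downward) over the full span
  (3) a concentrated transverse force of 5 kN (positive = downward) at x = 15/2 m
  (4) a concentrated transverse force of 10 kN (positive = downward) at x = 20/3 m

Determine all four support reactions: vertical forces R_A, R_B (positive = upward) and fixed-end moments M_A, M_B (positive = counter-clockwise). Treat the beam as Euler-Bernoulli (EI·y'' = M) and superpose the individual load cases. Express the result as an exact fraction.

R_A = -31645/864 kN, M_A = -34775/864 kN·m, R_B = 10045/864 kN, M_B = -4475/864 kN·m

Load 1 — triangular load w₀=20 kN/m (0→w₀ over full span):
  R_A = 3w₀L/20 = 3·20·10/20 = 30 kN
  M_A = w₀L²/30 = 20·10²/30 = 200/3 kN·m
  R_B = 7w₀L/20 = 7·20·10/20 = 70 kN
  M_B = -w₀L²/20 = -20·10²/20 = -100 kN·m
Load 2 — uniform load w=-14 kN/m over full span:
  R_A = wL/2 = (-14)·10/2 = -70 kN
  M_A = wL²/12 = (-14)·10²/12 = -350/3 kN·m
  R_B = wL/2 = (-14)·10/2 = -70 kN
  M_B = -wL²/12 = -(-14)·10²/12 = 350/3 kN·m
Load 3 — point force P=5 kN at a=15/2 m (b=L-a=5/2):
  R_A = Pb²(3a+b)/L³ = 5·(5/2)²·(3·(15/2)+(5/2))/10³ = 25/32 kN
  M_A = Pab²/L² = 5·(15/2)·(5/2)²/10² = 75/32 kN·m
  R_B = Pa²(a+3b)/L³ = 5·(15/2)²·((15/2)+3·(5/2))/10³ = 135/32 kN
  M_B = -Pa²b/L² = -5·(15/2)²·(5/2)/10² = -225/32 kN·m
Load 4 — point force P=10 kN at a=20/3 m (b=L-a=10/3):
  R_A = Pb²(3a+b)/L³ = 10·(10/3)²·(3·(20/3)+(10/3))/10³ = 70/27 kN
  M_A = Pab²/L² = 10·(20/3)·(10/3)²/10² = 200/27 kN·m
  R_B = Pa²(a+3b)/L³ = 10·(20/3)²·((20/3)+3·(10/3))/10³ = 200/27 kN
  M_B = -Pa²b/L² = -10·(20/3)²·(10/3)/10² = -400/27 kN·m
Superposition: R_A = -31645/864 kN, M_A = -34775/864 kN·m, R_B = 10045/864 kN, M_B = -4475/864 kN·m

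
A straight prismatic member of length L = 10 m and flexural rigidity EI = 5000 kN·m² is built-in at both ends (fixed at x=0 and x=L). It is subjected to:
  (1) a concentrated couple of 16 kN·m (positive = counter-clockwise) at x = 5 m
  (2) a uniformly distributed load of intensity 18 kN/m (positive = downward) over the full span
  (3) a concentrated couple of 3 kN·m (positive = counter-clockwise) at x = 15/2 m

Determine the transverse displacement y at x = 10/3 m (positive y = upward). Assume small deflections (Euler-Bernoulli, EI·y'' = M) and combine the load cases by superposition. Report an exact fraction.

Load 1 — applied couple M₀=16 kN·m at a=5 m (b=L-a=5):
  y_1 = (R_Ax³/6 - M_Ax²/2)/EI  [x≤a] with R_A=12/5, M_A=4 = ((12/5)·(10/3)³/6 - 4·(10/3)²/2)/5000 = -1/675 m
Load 2 — uniform load w=18 kN/m over full span:
  y_2 = -wx²(L-x)²/(24EI) = -18·(10/3)²·(10-(10/3))²/(24·5000) = -2/27 m
Load 3 — applied couple M₀=3 kN·m at a=15/2 m (b=L-a=5/2):
  y_3 = (R_Ax³/6 - M_Ax²/2)/EI  [x≤a] with R_A=27/80, M_A=15/16 = ((27/80)·(10/3)³/6 - (15/16)·(10/3)²/2)/5000 = -1/1600 m
Superposition: y = Σ y_i = -1097/14400 m ≈ -0.076181 m

y(10/3) = -1097/14400 m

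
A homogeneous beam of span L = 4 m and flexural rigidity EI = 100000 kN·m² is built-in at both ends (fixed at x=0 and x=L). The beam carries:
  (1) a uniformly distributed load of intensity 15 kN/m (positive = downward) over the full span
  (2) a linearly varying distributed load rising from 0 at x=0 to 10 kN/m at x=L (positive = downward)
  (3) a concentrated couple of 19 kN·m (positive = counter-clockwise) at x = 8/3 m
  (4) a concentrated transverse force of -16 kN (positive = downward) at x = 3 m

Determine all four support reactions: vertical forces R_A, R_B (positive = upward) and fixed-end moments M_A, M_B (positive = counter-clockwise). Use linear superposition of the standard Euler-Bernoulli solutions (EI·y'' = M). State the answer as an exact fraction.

R_A = 239/6 kN, M_A = 86/3 kN·m, R_B = 145/6 kN, M_B = -19 kN·m

Load 1 — uniform load w=15 kN/m over full span:
  R_A = wL/2 = 15·4/2 = 30 kN
  M_A = wL²/12 = 15·4²/12 = 20 kN·m
  R_B = wL/2 = 15·4/2 = 30 kN
  M_B = -wL²/12 = -15·4²/12 = -20 kN·m
Load 2 — triangular load w₀=10 kN/m (0→w₀ over full span):
  R_A = 3w₀L/20 = 3·10·4/20 = 6 kN
  M_A = w₀L²/30 = 10·4²/30 = 16/3 kN·m
  R_B = 7w₀L/20 = 7·10·4/20 = 14 kN
  M_B = -w₀L²/20 = -10·4²/20 = -8 kN·m
Load 3 — applied couple M₀=19 kN·m at a=8/3 m (b=L-a=4/3):
  R_A = 6M₀ab/L³ = 6·19·(8/3)·(4/3)/4³ = 19/3 kN
  M_A = M₀b(2a-b)/L² = 19·(4/3)·(2·(8/3)-(4/3))/4² = 19/3 kN·m
  R_B = -6M₀ab/L³ = -6·19·(8/3)·(4/3)/4³ = -19/3 kN
  M_B = M₀a(2b-a)/L² = 19·(8/3)·(2·(4/3)-(8/3))/4² = 0 kN·m
Load 4 — point force P=-16 kN at a=3 m (b=L-a=1):
  R_A = Pb²(3a+b)/L³ = (-16)·1²·(3·3+1)/4³ = -5/2 kN
  M_A = Pab²/L² = (-16)·3·1²/4² = -3 kN·m
  R_B = Pa²(a+3b)/L³ = (-16)·3²·(3+3·1)/4³ = -27/2 kN
  M_B = -Pa²b/L² = -(-16)·3²·1/4² = 9 kN·m
Superposition: R_A = 239/6 kN, M_A = 86/3 kN·m, R_B = 145/6 kN, M_B = -19 kN·m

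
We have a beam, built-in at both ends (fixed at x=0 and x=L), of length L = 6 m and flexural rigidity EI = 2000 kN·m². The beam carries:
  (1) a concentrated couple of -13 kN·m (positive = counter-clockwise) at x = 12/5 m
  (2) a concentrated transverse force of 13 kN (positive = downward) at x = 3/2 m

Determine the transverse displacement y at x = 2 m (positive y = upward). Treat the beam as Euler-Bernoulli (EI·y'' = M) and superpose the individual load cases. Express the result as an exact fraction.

Load 1 — applied couple M₀=-13 kN·m at a=12/5 m (b=L-a=18/5):
  y_1 = (R_Ax³/6 - M_Ax²/2)/EI  [x≤a] with R_A=-78/25, M_A=-39/25 = ((-78/25)·2³/6 - (-39/25)·2²/2)/2000 = -13/25000 m
Load 2 — point force P=13 kN at a=3/2 m (b=L-a=9/2):
  y_2 = -Pa²(L-x)²(3bL-(3b+a)(L-x))/(6L³EI)  [x>a] = -13·(3/2)²·(6-2)²·(3·(9/2)·6-(3·(9/2)+(3/2))·(6-2))/(6·6³·2000) = -91/24000 m
Superposition: y = Σ y_i = -2587/600000 m ≈ -0.004312 m

y(2) = -2587/600000 m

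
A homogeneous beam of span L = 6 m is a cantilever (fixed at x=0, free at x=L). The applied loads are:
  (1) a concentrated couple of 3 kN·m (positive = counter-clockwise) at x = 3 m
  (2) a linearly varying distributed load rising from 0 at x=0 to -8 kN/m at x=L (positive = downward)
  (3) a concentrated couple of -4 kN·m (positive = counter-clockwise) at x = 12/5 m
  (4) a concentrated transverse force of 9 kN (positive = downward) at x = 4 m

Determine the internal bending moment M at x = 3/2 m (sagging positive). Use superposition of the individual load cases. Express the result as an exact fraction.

Load 1 — applied couple M₀=3 kN·m at a=3 m (b=L-a=3):
  M_1 = M₀  [x≤a] = 3 = 3 kN·m
Load 2 — triangular load w₀=-8 kN/m (0→w₀ over full span):
  M_2 = w₀Lx/2 - w₀L²/3 - w₀x³/(6L) = (-8)·6·(3/2)/2 - (-8)·6²/3 - (-8)·(3/2)³/(6·6) = 243/4 kN·m
Load 3 — applied couple M₀=-4 kN·m at a=12/5 m (b=L-a=18/5):
  M_3 = M₀  [x≤a] = (-4) = -4 kN·m
Load 4 — point force P=9 kN at a=4 m (b=L-a=2):
  M_4 = -P(a-x)  [x≤a] = -9·(4-(3/2)) = -45/2 kN·m
Superposition: M = Σ M_i = 149/4 kN·m ≈ 37.250000 kN·m

M(3/2) = 149/4 kN·m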